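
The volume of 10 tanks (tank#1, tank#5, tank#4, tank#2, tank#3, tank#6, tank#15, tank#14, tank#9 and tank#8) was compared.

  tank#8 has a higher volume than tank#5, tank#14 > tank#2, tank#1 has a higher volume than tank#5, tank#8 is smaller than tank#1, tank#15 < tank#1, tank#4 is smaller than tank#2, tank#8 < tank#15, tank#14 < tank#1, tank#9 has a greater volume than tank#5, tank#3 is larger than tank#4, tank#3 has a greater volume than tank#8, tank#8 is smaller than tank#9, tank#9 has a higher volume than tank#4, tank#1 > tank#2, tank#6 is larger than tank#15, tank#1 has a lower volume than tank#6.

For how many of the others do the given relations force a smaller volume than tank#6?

Directly below tank#6: tank#15, tank#1.
One step further: tank#5, tank#8, tank#2, tank#14 (6 so far).
One step further: tank#4 (7 so far).
Nothing else is reachable below tank#6; 7 in all.

7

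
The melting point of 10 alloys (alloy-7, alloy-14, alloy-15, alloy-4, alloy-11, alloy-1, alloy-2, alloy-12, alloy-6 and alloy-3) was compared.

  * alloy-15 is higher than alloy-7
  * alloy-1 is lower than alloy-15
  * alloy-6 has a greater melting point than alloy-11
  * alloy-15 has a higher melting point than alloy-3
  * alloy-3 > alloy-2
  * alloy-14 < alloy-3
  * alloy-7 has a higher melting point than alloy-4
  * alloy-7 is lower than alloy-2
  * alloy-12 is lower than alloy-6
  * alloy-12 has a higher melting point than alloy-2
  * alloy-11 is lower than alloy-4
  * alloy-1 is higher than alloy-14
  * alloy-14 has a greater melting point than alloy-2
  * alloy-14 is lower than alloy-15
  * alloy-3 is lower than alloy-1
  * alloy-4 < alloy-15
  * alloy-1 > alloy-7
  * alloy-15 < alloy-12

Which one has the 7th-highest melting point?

The consecutive relations fix a unique order: alloy-11 < alloy-4 < alloy-7 < alloy-2 < alloy-14 < alloy-3 < alloy-1 < alloy-15 < alloy-12 < alloy-6.
The 7th largest is alloy-2.

alloy-2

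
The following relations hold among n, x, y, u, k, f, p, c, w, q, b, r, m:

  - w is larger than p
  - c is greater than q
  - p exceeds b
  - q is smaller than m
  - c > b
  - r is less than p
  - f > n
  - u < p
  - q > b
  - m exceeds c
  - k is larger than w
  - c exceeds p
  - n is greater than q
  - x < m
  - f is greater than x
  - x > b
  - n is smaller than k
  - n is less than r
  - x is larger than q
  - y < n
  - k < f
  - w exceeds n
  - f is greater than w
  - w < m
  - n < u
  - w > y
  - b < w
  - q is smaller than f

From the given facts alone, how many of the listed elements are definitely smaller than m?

10

The elements the relations force below m are y, b, q, n, r, u, p, c, x, w — no chain reaches any other.
That is 10.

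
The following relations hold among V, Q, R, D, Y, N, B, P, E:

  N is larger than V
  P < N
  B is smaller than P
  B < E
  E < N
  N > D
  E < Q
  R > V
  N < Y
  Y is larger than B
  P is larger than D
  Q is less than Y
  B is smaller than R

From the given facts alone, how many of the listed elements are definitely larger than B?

6

The elements the relations force above B are E, Q, P, N, R, Y — no chain reaches any other.
That is 6.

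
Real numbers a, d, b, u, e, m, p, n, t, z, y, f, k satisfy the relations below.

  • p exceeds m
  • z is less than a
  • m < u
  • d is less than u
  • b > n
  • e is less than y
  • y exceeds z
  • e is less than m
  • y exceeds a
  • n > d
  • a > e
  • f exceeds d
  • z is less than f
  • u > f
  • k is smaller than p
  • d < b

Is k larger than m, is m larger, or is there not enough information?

undetermined

Following every chain through m: above m we get u, p; below m we get e.
k is not reached, and no chain runs the other way from k to m.
So the given relations leave the order of m and k undetermined.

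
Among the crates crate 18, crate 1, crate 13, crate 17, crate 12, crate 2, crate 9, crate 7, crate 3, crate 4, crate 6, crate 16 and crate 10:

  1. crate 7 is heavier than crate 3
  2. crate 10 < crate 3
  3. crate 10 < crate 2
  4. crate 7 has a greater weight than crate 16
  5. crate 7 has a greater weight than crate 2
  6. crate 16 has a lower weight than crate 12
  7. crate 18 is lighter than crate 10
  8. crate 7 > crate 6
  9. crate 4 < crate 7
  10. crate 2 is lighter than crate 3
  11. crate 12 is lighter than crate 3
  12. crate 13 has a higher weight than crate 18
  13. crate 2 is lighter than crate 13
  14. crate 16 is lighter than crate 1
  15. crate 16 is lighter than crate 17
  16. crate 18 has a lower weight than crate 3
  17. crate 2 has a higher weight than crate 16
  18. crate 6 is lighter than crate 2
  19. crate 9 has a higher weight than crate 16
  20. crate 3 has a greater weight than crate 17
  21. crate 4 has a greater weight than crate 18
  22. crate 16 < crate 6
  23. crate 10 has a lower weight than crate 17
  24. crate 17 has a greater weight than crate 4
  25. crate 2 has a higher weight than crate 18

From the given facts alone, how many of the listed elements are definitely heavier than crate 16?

9

The elements the relations force above crate 16 are crate 1, crate 9, crate 6, crate 2, crate 12, crate 17, crate 3, crate 7, crate 13 — no chain reaches any other.
That is 9.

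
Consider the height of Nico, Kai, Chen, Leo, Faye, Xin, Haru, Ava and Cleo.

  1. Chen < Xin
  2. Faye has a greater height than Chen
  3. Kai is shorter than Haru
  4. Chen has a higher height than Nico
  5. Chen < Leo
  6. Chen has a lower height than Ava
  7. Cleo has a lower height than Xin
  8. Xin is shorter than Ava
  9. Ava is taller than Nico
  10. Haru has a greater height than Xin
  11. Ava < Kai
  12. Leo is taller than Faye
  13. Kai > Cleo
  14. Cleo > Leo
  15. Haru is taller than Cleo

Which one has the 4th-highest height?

Piecing the relations together gives one ordering: Nico < Chen < Faye < Leo < Cleo < Xin < Ava < Kai < Haru.
The 4th largest is Xin.

Xin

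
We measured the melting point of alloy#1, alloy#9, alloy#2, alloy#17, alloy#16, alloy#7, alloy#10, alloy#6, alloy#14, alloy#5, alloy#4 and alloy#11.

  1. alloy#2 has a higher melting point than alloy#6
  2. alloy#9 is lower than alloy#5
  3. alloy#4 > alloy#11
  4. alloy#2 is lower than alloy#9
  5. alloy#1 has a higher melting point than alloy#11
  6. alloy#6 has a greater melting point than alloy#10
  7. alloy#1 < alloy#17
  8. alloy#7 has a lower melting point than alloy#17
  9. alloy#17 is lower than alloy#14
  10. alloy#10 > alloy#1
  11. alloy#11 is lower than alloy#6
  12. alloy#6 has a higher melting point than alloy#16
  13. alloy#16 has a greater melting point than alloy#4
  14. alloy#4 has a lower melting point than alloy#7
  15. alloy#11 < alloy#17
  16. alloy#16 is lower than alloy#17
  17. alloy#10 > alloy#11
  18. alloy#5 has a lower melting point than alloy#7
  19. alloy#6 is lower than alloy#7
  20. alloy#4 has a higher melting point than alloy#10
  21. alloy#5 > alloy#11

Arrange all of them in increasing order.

Nothing is placed below alloy#11, so it is least; from there alloy#11 < alloy#1; alloy#1 < alloy#10; alloy#10 < alloy#4; alloy#4 < alloy#16; alloy#16 < alloy#6; alloy#6 < alloy#2; alloy#2 < alloy#9; alloy#9 < alloy#5; alloy#5 < alloy#7; alloy#7 < alloy#17; alloy#17 < alloy#14, each given directly.

alloy#11 < alloy#1 < alloy#10 < alloy#4 < alloy#16 < alloy#6 < alloy#2 < alloy#9 < alloy#5 < alloy#7 < alloy#17 < alloy#14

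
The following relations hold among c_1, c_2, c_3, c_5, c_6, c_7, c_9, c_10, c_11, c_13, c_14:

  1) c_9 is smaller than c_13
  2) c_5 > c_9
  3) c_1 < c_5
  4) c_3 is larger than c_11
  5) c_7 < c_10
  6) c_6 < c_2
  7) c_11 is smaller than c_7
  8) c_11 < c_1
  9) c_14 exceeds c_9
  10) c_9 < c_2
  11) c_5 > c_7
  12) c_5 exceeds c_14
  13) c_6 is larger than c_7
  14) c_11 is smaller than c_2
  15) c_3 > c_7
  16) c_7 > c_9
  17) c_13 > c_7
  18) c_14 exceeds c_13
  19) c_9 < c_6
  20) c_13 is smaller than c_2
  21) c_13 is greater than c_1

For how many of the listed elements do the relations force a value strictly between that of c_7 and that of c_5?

The relations place c_7 below c_5. An element lies strictly between them when it is forced above c_7 and also forced below c_5.
Above c_7: {c_10, c_13, c_6, c_2, c_3, c_14}. Below c_5: {c_11, c_9, c_1, c_13, c_14}.
Intersection: {c_13, c_14} — 2.

2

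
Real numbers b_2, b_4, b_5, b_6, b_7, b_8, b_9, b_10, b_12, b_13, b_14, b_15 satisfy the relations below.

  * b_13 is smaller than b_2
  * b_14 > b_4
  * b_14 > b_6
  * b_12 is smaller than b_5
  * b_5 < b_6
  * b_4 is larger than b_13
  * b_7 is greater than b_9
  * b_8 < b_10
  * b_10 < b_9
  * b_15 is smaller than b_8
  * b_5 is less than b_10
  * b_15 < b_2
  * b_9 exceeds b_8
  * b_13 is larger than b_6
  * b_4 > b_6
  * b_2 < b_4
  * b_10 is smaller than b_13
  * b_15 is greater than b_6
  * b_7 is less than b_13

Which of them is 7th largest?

Piecing the relations together gives one ordering: b_12 < b_5 < b_6 < b_15 < b_8 < b_10 < b_9 < b_7 < b_13 < b_2 < b_4 < b_14.
Counting 7 from the largest end gives b_10.

b_10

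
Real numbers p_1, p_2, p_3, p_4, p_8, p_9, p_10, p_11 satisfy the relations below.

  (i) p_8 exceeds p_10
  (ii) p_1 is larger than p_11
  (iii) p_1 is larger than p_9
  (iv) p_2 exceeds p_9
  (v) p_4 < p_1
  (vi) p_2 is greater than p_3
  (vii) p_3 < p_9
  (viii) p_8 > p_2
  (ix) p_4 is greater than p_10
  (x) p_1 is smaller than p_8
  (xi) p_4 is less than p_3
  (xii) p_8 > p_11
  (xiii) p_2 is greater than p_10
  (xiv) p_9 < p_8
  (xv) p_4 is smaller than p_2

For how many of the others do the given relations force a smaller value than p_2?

4

The elements the relations force below p_2 are p_10, p_4, p_3, p_9 — no chain reaches any other.
That is 4.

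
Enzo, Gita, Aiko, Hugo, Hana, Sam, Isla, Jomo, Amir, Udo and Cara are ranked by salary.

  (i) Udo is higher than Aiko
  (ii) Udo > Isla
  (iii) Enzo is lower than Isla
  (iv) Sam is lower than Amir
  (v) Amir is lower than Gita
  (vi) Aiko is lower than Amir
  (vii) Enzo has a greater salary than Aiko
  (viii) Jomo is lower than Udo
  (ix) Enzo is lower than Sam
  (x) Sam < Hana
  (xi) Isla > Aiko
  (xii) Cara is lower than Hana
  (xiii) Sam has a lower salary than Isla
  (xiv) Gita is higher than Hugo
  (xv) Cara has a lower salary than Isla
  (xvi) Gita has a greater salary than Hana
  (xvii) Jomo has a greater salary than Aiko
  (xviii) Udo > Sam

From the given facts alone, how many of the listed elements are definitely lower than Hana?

From Hana the given relations immediately reach Cara, Sam.
From those, Enzo — 3 in total.
From those, Aiko — 4 in total.
No other element is forced below Hana by the given relations, so the count is 4.

4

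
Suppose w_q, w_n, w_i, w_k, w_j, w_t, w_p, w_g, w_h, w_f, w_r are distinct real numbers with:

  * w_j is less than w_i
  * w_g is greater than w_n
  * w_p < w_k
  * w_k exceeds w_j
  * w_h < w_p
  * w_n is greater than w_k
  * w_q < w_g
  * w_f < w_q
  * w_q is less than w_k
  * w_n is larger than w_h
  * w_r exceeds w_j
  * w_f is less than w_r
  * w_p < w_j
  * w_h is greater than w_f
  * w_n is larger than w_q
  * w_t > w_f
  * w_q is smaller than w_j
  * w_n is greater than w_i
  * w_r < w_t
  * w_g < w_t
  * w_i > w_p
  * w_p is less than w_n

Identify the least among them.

w_h is not least since w_f < w_h; w_p is not least since w_h < w_p; w_q is not least since w_f < w_q; w_j is not least since w_q < w_j; w_k is not least since w_p < w_k; w_r is not least since w_j < w_r; w_i is not least since w_p < w_i; w_n is not least since w_p < w_n; w_g is not least since w_n < w_g; w_t is not least since w_g < w_t.
Only w_f has nothing below it, so w_f is the least.

w_f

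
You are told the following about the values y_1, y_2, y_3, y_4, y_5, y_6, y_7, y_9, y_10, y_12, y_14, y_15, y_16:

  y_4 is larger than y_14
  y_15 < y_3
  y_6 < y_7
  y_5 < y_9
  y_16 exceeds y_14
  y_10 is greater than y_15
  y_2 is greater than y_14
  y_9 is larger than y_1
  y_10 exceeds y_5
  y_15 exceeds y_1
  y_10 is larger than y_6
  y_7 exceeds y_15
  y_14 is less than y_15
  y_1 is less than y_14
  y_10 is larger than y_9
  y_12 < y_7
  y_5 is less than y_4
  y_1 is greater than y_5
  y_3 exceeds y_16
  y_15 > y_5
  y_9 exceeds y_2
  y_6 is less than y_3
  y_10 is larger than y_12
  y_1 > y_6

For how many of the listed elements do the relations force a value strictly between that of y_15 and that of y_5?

2

The relations place y_5 below y_15. An element lies strictly between them when it is forced above y_5 and also forced below y_15.
Above y_5: {y_1, y_14, y_4, y_16, y_2, y_3, y_7, y_9, y_10}. Below y_15: {y_6, y_1, y_14}.
Intersection: {y_1, y_14} — 2.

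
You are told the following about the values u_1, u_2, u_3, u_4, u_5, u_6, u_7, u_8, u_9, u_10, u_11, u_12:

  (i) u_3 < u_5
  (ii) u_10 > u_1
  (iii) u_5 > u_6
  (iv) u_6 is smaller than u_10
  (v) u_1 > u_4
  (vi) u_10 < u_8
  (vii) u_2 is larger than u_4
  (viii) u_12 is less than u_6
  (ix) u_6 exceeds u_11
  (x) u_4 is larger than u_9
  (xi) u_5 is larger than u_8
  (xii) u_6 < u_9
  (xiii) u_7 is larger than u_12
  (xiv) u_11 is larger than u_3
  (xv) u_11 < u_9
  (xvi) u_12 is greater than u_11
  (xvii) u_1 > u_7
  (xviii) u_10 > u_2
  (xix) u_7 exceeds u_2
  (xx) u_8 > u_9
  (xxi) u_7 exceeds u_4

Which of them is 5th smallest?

u_9

Chaining the given pairs: u_3 < u_11 < u_12 < u_6 < u_9 < u_4 < u_2 < u_7 < u_1 < u_10 < u_8 < u_5.
The 5th smallest is u_9.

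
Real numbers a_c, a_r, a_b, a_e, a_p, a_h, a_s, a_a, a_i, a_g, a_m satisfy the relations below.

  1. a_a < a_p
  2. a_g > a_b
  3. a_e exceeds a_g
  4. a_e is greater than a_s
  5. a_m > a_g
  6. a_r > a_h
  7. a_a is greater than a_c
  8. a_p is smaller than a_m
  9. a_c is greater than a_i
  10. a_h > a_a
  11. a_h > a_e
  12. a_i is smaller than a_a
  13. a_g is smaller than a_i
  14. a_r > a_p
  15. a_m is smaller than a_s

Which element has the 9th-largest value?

a_i

The consecutive relations fix a unique order: a_b < a_g < a_i < a_c < a_a < a_p < a_m < a_s < a_e < a_h < a_r.
Counting 9 from the largest end gives a_i.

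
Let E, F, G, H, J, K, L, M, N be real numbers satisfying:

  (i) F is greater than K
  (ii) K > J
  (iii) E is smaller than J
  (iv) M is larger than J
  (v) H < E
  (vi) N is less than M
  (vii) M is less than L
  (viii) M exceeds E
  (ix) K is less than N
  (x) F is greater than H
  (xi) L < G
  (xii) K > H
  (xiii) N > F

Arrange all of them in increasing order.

H < E < J < K < F < N < M < L < G

The consecutive links are each given: H < E; E < J; J < K; K < F; F < N; N < M; M < L; L < G.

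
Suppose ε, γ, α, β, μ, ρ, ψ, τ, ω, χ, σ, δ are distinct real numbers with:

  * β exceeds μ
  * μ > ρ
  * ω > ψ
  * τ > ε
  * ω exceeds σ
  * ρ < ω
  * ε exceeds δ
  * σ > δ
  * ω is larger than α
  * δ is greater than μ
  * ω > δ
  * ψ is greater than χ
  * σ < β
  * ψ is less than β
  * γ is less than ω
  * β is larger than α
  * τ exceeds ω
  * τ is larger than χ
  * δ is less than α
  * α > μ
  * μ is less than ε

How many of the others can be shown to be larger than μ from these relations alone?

The elements the relations force above μ are δ, α, σ, ω, β, ε, τ — no chain reaches any other.
That is 7.

7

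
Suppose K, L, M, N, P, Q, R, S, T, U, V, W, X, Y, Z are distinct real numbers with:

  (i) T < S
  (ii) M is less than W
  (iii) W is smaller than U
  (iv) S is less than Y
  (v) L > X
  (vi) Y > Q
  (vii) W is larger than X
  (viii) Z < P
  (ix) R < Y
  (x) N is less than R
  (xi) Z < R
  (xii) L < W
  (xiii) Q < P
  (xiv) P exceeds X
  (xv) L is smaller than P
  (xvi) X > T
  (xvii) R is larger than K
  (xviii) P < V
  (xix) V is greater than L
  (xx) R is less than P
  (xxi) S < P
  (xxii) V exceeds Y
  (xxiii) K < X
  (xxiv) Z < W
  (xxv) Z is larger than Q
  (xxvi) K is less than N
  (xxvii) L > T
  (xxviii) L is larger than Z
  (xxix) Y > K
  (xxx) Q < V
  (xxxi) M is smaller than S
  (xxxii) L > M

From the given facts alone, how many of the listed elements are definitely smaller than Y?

The elements the relations force below Y are K, N, T, Q, Z, M, S, R — no chain reaches any other.
That is 8.

8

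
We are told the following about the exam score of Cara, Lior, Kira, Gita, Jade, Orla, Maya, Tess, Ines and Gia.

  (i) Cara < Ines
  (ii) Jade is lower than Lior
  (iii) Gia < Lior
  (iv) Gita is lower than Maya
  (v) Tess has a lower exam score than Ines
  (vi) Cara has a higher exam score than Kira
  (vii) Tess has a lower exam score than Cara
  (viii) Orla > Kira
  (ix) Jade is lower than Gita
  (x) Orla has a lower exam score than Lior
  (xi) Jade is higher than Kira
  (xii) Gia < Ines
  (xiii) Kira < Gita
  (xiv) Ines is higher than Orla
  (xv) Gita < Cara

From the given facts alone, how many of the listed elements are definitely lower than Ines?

7

From Ines the given relations immediately reach Tess, Cara, Orla, Gia.
From those, Kira, Gita — 6 in total.
From those, Jade — 7 in total.
Nothing else is reachable below Ines; 7 in all.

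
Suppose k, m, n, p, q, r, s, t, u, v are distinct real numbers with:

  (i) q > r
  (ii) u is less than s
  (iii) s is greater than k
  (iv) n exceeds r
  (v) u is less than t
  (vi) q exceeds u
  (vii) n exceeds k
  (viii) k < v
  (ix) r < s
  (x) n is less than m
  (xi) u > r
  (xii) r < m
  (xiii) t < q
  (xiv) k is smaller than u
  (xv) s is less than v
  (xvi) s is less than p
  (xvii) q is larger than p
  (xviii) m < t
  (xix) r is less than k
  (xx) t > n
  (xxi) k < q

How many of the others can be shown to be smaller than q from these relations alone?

The elements the relations force below q are r, k, n, u, m, s, t, p — no chain reaches any other.
That is 8.

8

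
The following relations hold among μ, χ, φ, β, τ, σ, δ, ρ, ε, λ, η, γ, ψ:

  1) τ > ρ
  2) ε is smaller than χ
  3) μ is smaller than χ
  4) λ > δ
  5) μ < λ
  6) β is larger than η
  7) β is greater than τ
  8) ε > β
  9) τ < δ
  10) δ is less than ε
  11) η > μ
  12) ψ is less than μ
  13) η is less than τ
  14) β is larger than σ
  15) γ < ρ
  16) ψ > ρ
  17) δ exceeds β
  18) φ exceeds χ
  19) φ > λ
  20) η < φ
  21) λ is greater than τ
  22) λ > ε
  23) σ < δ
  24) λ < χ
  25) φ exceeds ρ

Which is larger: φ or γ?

φ

γ < ρ < ψ < μ < η < τ < β < δ < ε < χ < φ, by transitivity through ρ, ψ, μ, η, τ, β, δ, ε, χ.
So γ < φ; φ is the larger of the two.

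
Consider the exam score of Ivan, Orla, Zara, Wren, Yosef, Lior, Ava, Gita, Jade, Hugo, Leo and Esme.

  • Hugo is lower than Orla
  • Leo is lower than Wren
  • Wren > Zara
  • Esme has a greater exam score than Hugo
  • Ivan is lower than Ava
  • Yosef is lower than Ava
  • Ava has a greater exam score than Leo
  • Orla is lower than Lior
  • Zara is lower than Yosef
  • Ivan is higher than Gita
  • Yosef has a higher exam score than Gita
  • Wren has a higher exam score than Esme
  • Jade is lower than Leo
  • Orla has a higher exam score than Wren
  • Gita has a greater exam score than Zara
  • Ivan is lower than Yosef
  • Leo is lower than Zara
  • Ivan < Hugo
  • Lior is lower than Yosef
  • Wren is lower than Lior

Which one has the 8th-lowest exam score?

Wren

Piecing the relations together gives one ordering: Jade < Leo < Zara < Gita < Ivan < Hugo < Esme < Wren < Orla < Lior < Yosef < Ava.
The 8th smallest is Wren.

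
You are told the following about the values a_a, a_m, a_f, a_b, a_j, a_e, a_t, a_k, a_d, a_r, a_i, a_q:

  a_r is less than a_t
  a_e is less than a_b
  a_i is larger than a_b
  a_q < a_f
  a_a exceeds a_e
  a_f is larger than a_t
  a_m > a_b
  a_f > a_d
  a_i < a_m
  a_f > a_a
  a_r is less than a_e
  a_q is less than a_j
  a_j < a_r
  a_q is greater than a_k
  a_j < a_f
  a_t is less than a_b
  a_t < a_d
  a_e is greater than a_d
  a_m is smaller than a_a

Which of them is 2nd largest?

The consecutive relations fix a unique order: a_k < a_q < a_j < a_r < a_t < a_d < a_e < a_b < a_i < a_m < a_a < a_f.
Counting 2 from the largest end gives a_a.

a_a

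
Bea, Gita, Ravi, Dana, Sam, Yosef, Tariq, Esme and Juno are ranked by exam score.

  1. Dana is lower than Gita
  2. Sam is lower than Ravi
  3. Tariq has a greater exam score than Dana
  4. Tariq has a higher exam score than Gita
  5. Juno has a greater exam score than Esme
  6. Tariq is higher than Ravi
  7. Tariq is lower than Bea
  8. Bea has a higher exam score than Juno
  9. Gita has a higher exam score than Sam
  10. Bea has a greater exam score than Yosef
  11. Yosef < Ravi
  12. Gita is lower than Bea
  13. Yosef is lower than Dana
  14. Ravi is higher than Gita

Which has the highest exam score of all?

Bea

Chaining downward from Bea: directly below it, Yosef, Juno, Gita, Tariq; then Esme, Dana, Sam, Ravi.
That covers every other element, and nothing is given above Bea, so Bea is the highest exam score.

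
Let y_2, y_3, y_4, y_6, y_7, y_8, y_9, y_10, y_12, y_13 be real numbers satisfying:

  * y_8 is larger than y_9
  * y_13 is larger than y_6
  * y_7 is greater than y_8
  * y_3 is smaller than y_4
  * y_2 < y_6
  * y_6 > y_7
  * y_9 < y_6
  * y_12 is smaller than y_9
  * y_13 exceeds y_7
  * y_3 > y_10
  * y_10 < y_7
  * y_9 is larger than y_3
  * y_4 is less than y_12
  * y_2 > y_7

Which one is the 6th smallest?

y_8

The consecutive relations fix a unique order: y_10 < y_3 < y_4 < y_12 < y_9 < y_8 < y_7 < y_2 < y_6 < y_13.
Counting 6 from the smallest end gives y_8.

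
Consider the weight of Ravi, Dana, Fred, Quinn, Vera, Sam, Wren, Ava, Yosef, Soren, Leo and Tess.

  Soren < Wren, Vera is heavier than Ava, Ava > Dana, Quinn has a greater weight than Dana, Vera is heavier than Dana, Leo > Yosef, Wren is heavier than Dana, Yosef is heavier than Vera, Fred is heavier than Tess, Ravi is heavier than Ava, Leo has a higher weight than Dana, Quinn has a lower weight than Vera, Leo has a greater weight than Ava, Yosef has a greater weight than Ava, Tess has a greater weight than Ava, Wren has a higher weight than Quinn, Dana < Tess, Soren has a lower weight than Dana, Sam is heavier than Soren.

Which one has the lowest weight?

Dana is not least since Soren < Dana; Ava is not least since Dana < Ava; Quinn is not least since Dana < Quinn; Tess is not least since Ava < Tess; Vera is not least since Ava < Vera; Wren is not least since Dana < Wren; Sam is not least since Soren < Sam; Yosef is not least since Ava < Yosef; Ravi is not least since Ava < Ravi; Leo is not least since Ava < Leo; Fred is not least since Tess < Fred.
Only Soren has nothing below it, so Soren is the lowest weight.

Soren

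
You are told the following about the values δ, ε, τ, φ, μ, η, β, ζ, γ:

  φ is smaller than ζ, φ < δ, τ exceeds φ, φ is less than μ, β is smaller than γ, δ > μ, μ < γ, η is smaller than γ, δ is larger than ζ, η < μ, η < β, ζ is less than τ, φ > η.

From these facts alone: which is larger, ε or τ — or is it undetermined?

undetermined

Following every chain through ε: nothing is chained to ε.
τ is not reached, and no chain runs the other way from τ to ε.
So the given relations leave the order of ε and τ undetermined.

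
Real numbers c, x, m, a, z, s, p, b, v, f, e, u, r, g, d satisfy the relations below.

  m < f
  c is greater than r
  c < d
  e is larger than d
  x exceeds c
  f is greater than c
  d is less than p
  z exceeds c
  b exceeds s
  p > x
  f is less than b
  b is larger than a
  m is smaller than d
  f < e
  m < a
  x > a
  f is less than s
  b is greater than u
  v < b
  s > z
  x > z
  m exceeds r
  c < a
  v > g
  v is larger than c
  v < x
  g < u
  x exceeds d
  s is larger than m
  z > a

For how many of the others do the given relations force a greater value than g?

Directly above g: v, u.
One step further: b, x (4 so far).
One step further: p (5 so far).
No other element is forced above g by the given relations, so the count is 5.

5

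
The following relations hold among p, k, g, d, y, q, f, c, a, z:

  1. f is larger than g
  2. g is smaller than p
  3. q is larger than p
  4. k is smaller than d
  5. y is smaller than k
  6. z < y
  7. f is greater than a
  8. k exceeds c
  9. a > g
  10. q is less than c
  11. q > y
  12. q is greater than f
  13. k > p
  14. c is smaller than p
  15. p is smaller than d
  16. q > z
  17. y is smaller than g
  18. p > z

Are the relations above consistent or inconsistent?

inconsistent

We have p < q stated directly, yet also q < c < p by chaining the others — so q < p. Contradiction.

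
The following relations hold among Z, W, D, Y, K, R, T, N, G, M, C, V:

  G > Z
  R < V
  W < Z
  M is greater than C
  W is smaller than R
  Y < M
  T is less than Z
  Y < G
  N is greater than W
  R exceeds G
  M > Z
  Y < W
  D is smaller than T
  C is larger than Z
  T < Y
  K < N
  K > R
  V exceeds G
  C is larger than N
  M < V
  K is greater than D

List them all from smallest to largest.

Nothing is placed below D, so it is least; from there D < T; T < Y; Y < W; W < Z; Z < G; G < R; R < K; K < N; N < C; C < M; M < V, each given directly.

D < T < Y < W < Z < G < R < K < N < C < M < V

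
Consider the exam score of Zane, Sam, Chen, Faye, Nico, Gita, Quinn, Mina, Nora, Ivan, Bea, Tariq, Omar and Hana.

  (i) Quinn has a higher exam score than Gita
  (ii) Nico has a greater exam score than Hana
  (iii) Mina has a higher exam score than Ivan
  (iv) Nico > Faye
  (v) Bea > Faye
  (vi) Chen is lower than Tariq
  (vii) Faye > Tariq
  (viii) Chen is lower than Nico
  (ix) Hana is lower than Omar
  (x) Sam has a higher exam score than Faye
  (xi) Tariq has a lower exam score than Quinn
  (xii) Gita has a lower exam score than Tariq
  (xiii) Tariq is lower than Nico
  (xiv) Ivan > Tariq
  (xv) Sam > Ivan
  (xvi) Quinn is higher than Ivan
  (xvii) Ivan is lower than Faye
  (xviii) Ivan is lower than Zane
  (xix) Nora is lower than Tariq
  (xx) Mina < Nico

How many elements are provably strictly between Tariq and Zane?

1

Chaining upward from Tariq reaches: Ivan, Faye, Bea, Mina, Quinn, Nico, Sam.
Chaining downward from Zane reaches: Nora, Chen, Gita, Ivan.
Strictly between Tariq and Zane are those in both lists: Ivan — 1 element.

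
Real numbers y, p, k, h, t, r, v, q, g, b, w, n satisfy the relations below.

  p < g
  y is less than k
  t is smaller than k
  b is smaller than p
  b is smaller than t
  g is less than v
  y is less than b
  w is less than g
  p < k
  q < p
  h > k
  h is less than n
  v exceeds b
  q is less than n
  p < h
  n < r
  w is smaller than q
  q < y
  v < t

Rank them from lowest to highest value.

w < q < y < b < p < g < v < t < k < h < n < r

The consecutive links are each given: w < q; q < y; y < b; b < p; p < g; g < v; v < t; t < k; k < h; h < n; n < r.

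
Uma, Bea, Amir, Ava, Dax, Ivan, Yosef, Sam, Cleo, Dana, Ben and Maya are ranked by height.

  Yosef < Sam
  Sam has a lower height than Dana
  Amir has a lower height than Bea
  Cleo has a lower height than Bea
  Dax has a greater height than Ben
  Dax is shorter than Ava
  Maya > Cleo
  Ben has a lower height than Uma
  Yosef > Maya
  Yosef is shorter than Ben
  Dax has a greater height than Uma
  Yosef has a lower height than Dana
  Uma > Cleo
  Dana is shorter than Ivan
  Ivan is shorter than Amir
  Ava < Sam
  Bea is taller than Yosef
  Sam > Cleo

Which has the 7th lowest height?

Ava

Piecing the relations together gives one ordering: Cleo < Maya < Yosef < Ben < Uma < Dax < Ava < Sam < Dana < Ivan < Amir < Bea.
The 7th smallest is Ava.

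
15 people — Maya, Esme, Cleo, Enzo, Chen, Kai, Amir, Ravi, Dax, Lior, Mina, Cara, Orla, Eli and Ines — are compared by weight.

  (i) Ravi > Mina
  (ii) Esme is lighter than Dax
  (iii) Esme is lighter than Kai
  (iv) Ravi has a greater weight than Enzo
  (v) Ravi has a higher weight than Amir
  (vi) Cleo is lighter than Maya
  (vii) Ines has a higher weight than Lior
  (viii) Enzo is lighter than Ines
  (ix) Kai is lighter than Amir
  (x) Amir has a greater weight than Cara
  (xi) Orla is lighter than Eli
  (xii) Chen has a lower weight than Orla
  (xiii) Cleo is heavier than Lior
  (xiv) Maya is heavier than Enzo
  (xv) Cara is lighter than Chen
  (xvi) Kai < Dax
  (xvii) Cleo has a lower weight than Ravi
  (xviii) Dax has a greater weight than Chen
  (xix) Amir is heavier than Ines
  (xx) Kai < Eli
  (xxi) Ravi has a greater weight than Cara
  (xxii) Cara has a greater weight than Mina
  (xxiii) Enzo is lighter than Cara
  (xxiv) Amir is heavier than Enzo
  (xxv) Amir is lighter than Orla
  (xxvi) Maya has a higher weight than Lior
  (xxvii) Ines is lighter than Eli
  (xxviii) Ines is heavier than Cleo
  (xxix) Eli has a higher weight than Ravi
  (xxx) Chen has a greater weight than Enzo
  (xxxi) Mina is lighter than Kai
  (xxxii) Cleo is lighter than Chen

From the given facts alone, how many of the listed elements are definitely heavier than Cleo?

8

The elements the relations force above Cleo are Ines, Amir, Ravi, Chen, Dax, Orla, Eli, Maya — no chain reaches any other.
That is 8.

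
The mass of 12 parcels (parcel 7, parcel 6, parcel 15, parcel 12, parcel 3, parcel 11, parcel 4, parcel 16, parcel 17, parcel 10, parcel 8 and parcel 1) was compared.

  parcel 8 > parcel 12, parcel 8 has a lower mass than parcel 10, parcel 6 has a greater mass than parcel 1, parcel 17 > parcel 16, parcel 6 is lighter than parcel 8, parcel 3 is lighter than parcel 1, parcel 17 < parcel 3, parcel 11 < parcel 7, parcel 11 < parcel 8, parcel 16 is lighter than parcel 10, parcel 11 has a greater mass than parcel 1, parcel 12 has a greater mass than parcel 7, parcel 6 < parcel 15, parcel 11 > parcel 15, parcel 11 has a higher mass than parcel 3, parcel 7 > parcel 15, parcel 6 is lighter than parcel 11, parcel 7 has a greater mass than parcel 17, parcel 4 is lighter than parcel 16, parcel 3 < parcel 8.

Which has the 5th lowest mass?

parcel 1

Chaining the given pairs: parcel 4 < parcel 16 < parcel 17 < parcel 3 < parcel 1 < parcel 6 < parcel 15 < parcel 11 < parcel 7 < parcel 12 < parcel 8 < parcel 10.
Counting 5 from the smallest end gives parcel 1.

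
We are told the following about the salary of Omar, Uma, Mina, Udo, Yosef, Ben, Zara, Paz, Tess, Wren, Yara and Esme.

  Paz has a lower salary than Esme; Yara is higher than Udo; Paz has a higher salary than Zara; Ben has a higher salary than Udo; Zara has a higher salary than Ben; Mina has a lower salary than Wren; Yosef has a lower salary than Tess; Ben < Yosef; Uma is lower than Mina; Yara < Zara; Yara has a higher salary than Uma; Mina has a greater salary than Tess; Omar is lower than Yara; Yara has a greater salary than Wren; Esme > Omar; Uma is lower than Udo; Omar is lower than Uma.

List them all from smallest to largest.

Nothing is placed below Omar, so it is least; from there Omar < Uma; Uma < Udo; Udo < Ben; Ben < Yosef; Yosef < Tess; Tess < Mina; Mina < Wren; Wren < Yara; Yara < Zara; Zara < Paz; Paz < Esme, each given directly.

Omar < Uma < Udo < Ben < Yosef < Tess < Mina < Wren < Yara < Zara < Paz < Esme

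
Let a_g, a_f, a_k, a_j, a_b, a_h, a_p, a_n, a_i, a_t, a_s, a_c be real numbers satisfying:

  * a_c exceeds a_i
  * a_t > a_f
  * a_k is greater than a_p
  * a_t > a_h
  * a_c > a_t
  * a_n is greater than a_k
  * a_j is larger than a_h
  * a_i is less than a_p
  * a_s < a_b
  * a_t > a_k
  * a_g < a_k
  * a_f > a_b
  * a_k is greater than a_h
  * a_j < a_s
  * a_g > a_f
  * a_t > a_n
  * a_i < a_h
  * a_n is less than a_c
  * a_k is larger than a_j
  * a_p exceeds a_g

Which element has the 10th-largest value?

Chaining the given pairs: a_i < a_h < a_j < a_s < a_b < a_f < a_g < a_p < a_k < a_n < a_t < a_c.
The 10th largest is a_j.

a_j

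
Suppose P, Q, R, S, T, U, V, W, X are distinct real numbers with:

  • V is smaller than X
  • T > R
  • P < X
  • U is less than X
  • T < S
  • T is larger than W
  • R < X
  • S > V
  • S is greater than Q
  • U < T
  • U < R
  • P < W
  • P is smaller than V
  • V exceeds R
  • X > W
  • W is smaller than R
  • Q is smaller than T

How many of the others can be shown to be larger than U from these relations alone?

Directly above U: R, T, X.
One step further: V, S (5 so far).
No other element is forced above U by the given relations, so the count is 5.

5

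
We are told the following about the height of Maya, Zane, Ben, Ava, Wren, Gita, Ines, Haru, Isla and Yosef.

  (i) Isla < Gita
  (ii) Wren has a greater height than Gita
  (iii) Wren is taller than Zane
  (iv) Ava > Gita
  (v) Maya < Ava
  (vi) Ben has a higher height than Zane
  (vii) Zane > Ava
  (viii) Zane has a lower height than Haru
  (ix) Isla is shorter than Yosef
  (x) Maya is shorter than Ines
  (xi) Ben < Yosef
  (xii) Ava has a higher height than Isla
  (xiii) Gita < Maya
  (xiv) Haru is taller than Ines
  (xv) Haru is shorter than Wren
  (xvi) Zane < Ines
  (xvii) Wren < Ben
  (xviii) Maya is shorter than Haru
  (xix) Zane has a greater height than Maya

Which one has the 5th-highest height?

Ines

The consecutive relations fix a unique order: Isla < Gita < Maya < Ava < Zane < Ines < Haru < Wren < Ben < Yosef.
Counting 5 from the largest end gives Ines.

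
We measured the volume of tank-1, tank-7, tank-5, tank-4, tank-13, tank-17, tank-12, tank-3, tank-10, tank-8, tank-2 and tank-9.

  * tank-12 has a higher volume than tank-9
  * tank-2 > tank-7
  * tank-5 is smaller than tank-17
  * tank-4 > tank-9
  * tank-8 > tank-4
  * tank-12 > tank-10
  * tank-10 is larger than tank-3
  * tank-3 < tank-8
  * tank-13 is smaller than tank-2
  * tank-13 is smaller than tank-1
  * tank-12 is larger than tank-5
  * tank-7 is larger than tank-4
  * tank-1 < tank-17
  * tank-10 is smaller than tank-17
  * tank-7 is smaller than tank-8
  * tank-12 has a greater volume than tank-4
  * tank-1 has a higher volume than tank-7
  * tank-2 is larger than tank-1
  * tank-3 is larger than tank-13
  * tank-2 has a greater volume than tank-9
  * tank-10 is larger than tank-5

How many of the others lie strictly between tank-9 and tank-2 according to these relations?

3

The relations place tank-9 below tank-2. An element lies strictly between them when it is forced above tank-9 and also forced below tank-2.
Above tank-9: {tank-4, tank-7, tank-1, tank-12, tank-8, tank-17}. Below tank-2: {tank-13, tank-4, tank-7, tank-1}.
Intersection: {tank-4, tank-7, tank-1} — 3.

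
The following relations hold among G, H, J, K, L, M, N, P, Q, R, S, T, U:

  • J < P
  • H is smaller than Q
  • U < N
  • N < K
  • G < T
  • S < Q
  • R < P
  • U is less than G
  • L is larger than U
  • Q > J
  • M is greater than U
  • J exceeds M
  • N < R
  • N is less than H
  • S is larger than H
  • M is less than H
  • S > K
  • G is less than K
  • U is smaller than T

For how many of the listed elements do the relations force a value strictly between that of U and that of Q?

The relations place U below Q. An element lies strictly between them when it is forced above U and also forced below Q.
Above U: {N, M, H, G, R, L, J, K, T, P, S}. Below Q: {N, M, H, G, J, K, S}.
Intersection: {N, M, H, G, J, K, S} — 7.

7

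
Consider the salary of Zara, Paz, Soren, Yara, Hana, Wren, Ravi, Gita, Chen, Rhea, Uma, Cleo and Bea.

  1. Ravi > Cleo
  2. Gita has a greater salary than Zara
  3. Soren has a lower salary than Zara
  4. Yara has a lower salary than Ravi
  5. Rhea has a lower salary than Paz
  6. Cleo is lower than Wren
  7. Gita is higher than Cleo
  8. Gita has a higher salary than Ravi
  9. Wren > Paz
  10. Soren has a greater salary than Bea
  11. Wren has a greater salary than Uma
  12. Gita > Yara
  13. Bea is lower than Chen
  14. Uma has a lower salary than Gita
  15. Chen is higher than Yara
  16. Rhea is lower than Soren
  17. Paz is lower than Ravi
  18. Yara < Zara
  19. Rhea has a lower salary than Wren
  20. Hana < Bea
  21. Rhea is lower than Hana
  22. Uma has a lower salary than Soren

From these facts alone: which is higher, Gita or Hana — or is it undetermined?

Gita

Link the given pairs in sequence: Hana < Bea; Bea < Soren; Soren < Zara; Zara < Gita.
Chaining these gives Hana < Bea < Soren < Zara < Gita.
So Gita is higher.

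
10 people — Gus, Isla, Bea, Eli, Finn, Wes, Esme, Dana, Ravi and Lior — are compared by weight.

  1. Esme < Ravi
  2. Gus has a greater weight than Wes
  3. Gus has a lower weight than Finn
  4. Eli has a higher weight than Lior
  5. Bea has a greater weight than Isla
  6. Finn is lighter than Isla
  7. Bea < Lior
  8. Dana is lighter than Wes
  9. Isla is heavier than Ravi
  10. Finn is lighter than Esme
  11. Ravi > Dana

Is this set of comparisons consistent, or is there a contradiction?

Every relation is compatible with Dana < Wes < Gus < Finn < Esme < Ravi < Isla < Bea < Lior < Eli; the set is consistent.

consistent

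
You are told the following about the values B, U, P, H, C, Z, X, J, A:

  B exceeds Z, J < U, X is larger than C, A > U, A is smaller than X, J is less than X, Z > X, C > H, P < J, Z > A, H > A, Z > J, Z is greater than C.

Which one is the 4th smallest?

Chaining the given pairs: P < J < U < A < H < C < X < Z < B.
The 4th smallest is A.

A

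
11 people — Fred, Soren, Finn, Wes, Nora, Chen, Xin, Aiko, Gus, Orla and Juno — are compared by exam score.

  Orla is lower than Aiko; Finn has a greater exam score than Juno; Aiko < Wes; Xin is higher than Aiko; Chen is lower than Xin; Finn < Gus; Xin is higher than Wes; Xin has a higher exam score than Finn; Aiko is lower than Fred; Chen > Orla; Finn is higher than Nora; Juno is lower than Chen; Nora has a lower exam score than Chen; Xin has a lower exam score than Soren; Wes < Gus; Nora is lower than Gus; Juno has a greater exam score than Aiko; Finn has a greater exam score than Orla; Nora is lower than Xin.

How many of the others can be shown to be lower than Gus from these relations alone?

The elements the relations force below Gus are Orla, Nora, Aiko, Juno, Wes, Finn — no chain reaches any other.
That is 6.

6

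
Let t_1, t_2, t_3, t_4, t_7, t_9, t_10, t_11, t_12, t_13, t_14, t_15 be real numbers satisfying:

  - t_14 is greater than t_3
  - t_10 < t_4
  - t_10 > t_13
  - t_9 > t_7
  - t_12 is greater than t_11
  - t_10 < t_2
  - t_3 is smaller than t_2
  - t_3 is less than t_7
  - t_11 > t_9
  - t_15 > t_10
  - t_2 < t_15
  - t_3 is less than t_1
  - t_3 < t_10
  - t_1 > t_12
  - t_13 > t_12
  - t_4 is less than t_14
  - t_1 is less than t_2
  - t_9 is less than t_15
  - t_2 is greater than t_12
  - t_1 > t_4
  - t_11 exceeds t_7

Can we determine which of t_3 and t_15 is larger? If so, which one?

t_15

t_3 < t_7 and t_7 < t_9 give t_3 < t_9.
With t_9 < t_11: t_3 < t_7 < t_9 < t_11.
With t_11 < t_12: t_3 < t_7 < t_9 < t_11 < t_12.
Then t_12 < t_13 extends the chain to t_13.
With t_13 < t_10: t_3 < t_7 < t_9 < t_11 < t_12 < t_13 < t_10.
With t_10 < t_4: t_3 < t_7 < t_9 < t_11 < t_12 < t_13 < t_10 < t_4.
With t_4 < t_1: t_3 < t_7 < t_9 < t_11 < t_12 < t_13 < t_10 < t_4 < t_1.
Then t_1 < t_2 extends the chain to t_2.
With t_2 < t_15: t_3 < t_7 < t_9 < t_11 < t_12 < t_13 < t_10 < t_4 < t_1 < t_2 < t_15.
So t_15 is larger.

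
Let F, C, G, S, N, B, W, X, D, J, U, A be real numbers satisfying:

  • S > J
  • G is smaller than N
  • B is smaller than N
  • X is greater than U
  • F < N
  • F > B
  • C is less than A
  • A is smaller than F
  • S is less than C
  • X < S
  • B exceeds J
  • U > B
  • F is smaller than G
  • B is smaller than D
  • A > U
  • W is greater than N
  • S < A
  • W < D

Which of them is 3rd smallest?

Chaining the given pairs: J < B < U < X < S < C < A < F < G < N < W < D.
The 3rd smallest is U.

U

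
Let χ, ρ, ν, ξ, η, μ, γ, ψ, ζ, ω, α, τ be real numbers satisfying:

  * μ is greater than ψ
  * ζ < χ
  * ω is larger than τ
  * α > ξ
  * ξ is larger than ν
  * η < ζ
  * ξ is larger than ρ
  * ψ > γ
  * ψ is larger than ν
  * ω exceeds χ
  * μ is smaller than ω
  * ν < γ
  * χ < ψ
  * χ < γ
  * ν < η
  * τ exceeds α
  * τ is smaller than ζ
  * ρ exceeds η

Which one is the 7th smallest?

ζ

Chaining the given pairs: ν < η < ρ < ξ < α < τ < ζ < χ < γ < ψ < μ < ω.
Counting 7 from the smallest end gives ζ.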